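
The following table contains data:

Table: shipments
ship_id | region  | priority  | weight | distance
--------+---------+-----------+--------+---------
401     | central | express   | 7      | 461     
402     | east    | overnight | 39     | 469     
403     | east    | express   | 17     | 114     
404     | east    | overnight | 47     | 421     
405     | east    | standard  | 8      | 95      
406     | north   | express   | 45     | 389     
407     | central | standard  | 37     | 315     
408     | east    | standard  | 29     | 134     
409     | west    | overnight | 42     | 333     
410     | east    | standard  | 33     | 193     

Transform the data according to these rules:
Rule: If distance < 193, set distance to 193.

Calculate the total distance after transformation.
3160

Step 1: 3 records have distance < 193
Step 2: These records originally summed to 343
Step 3: After setting to minimum: 3 × 193 = 579
Step 4: Unaffected records sum: 2581
Step 5: Final sum = 579 + 2581 = 3160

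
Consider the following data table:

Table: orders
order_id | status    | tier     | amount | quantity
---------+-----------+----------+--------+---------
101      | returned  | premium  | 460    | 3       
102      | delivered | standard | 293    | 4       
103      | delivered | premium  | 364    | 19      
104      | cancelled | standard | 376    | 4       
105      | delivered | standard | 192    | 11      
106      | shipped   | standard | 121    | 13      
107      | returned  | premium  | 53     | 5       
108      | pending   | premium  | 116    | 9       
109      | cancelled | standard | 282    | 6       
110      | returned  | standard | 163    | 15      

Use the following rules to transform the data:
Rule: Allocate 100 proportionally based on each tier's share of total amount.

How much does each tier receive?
premium: 41.03, standard: 58.97

Step 1: Calculate total amount = 2420
Step 2: Calculate each tier's proportion:
  premium: 993/2420 = 41.03% → 41.03
  standard: 1427/2420 = 58.97% → 58.97
Step 3: Verify: sum of allocations ≈ 100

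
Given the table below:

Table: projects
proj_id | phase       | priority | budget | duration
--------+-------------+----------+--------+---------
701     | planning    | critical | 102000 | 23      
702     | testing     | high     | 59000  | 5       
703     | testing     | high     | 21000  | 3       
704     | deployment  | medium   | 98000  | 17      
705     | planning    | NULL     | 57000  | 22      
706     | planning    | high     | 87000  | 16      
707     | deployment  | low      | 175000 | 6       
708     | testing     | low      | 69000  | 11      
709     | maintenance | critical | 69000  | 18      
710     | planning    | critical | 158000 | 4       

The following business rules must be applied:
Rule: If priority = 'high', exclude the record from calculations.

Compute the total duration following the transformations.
101

Step 1: Identify records where priority = 'high'
Step 2: The excluded records sum to 24
Step 3: Original total duration = 125
Step 4: Remaining total = 125 - 24 = 101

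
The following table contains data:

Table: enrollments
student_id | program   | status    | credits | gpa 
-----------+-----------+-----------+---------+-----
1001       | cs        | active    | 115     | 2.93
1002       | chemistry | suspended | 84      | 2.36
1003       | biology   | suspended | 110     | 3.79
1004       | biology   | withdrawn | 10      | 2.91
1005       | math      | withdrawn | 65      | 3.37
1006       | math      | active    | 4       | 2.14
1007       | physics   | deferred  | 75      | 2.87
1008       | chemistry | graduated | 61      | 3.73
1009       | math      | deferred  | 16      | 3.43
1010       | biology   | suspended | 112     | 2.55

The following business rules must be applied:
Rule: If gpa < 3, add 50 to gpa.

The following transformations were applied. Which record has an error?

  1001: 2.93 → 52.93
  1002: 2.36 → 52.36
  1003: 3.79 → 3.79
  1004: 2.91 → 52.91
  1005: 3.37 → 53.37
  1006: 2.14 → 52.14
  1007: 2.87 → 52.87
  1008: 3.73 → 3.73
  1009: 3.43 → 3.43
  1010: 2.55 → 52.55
Record 1005 has an error. The correct transformed value should be 3.37, not 53.37.

Step 1: Check each record against the rule
Step 2: Record 1005 has gpa = 3.37
Step 3: Since 3.37 >= 3, the bonus should not have been applied
Step 4: Correct value = 3.37, but claimed value = 53.37
Conclusion: Record 1005 has the error.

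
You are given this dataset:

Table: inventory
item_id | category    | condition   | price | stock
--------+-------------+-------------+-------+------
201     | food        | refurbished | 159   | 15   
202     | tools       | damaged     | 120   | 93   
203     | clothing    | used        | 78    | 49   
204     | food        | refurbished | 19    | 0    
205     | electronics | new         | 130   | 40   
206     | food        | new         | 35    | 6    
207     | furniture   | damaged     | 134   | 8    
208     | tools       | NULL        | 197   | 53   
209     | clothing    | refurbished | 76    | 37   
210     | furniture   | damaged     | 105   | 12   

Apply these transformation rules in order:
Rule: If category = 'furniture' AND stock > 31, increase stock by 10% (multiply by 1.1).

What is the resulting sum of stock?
313

Step 1: Find records where category = 'furniture' AND stock > 31
Step 2: 0 records match, summing to 0
Step 3: After multiplier: 0 × 1.1 = 0.0
Step 4: Unaffected records sum: 313
Step 5: Final sum = 0.0 + 313 = 313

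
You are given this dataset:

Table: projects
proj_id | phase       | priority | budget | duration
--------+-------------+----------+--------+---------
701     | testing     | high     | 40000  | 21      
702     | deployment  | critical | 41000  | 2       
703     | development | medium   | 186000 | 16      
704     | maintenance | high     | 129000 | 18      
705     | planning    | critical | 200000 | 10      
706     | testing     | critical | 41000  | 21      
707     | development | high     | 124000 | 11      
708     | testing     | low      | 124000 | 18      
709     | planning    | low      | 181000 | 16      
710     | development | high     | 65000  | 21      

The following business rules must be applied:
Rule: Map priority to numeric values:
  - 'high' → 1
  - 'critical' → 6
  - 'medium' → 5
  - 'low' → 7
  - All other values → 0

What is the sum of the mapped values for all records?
41

Step 1: Apply mapping to each record
Step 2: Count by status:
  'high': 4 records × 1 = 4
  'critical': 3 records × 6 = 18
  'medium': 1 records × 5 = 5
  'low': 2 records × 7 = 14
Step 3: Sum all mapped values = 41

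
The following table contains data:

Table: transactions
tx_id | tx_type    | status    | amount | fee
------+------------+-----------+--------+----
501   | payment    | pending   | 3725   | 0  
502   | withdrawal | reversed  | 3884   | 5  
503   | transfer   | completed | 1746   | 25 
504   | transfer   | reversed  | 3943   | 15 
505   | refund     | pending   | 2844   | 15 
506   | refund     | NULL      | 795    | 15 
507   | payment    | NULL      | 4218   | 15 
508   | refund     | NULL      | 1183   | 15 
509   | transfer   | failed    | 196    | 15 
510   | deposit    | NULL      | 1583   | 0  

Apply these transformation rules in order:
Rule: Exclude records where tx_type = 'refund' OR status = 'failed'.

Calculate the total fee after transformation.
60

Step 1: Find records where tx_type = 'refund' OR status = 'failed'
Step 2: 4 records match, summing to 60
Step 3: Original sum: 120
Step 4: Remaining sum = 120 - 60 = 60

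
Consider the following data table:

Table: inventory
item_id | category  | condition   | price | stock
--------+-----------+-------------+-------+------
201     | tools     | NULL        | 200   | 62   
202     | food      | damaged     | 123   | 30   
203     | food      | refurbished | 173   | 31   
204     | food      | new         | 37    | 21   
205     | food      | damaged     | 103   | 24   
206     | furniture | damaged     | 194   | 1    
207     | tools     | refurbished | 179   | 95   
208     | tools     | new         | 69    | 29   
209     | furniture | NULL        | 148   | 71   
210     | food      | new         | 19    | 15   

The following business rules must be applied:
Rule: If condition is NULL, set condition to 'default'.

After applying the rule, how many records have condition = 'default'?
2

Step 1: Count records where condition IS NULL
Step 2: Found 2 records with NULL condition
Step 3: These records will have condition set to 'default'
Step 4: Records already having condition = 'default': 0
Step 5: Answer: 2 + 0 = 2 records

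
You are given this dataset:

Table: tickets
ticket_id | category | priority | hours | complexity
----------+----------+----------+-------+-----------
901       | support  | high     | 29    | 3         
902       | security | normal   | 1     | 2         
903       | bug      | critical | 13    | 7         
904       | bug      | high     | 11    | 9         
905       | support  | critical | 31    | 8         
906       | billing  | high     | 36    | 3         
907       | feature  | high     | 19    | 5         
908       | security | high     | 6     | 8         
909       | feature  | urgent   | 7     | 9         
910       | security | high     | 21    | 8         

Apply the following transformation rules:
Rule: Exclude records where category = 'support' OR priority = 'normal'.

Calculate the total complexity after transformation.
49

Step 1: Find records where category = 'support' OR priority = 'normal'
Step 2: 3 records match, summing to 13
Step 3: Original sum: 62
Step 4: Remaining sum = 62 - 13 = 49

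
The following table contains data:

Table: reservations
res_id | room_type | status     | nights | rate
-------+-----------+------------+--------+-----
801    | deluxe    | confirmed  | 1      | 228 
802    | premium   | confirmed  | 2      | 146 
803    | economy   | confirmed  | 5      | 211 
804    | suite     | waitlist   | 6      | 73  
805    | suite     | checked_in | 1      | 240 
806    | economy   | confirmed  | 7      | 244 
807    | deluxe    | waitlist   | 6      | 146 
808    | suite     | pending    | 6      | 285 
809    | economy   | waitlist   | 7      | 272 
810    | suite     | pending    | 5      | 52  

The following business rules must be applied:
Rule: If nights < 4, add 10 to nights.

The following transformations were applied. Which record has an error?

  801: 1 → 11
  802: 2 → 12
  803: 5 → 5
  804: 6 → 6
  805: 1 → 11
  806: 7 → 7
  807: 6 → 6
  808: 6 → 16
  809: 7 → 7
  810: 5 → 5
Record 808 has an error. The correct transformed value should be 6, not 16.

Step 1: Check each record against the rule
Step 2: Record 808 has nights = 6
Step 3: Since 6 >= 4, the bonus should not have been applied
Step 4: Correct value = 6, but claimed value = 16
Conclusion: Record 808 has the error.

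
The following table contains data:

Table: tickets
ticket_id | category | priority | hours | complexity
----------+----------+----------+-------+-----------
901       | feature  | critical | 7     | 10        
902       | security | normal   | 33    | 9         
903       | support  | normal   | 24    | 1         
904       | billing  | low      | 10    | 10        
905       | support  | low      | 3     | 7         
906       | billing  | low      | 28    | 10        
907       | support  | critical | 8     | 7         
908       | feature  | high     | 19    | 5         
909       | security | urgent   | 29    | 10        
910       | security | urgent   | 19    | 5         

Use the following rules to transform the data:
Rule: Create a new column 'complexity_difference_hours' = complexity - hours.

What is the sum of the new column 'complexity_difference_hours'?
-106

Step 1: For each record, compute complexity - hours
Example calculations:
  10 - 7 = 3
  9 - 33 = -24
  1 - 24 = -23
  ...
Step 2: Sum all derived values
Step 3: Total = -106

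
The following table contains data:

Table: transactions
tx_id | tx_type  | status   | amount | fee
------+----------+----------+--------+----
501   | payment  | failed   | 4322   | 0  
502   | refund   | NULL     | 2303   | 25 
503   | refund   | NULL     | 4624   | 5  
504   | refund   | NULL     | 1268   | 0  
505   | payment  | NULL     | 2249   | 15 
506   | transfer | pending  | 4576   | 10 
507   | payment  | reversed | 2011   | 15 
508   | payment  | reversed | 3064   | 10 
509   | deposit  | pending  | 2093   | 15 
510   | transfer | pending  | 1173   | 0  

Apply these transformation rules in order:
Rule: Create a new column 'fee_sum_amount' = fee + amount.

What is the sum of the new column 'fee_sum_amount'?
27778

Step 1: For each record, compute fee + amount
Example calculations:
  0 + 4322 = 4322
  25 + 2303 = 2328
  5 + 4624 = 4629
  ...
Step 2: Sum all derived values
Step 3: Total = 27778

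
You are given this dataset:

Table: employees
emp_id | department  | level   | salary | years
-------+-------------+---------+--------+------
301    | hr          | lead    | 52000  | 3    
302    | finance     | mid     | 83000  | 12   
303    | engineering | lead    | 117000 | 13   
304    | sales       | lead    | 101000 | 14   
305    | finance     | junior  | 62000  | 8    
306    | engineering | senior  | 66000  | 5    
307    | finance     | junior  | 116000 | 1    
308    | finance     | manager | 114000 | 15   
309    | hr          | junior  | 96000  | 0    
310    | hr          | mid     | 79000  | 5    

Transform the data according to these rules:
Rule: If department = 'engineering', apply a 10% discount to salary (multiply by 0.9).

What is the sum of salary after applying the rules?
867700.0

Step 1: Records with department = 'engineering' have total salary = 183000
Step 2: Apply multiplier: 183000 × 0.9 = 164700.0
Step 3: Other records total: 703000
Step 4: Final sum = 164700.0 + 703000 = 867700.0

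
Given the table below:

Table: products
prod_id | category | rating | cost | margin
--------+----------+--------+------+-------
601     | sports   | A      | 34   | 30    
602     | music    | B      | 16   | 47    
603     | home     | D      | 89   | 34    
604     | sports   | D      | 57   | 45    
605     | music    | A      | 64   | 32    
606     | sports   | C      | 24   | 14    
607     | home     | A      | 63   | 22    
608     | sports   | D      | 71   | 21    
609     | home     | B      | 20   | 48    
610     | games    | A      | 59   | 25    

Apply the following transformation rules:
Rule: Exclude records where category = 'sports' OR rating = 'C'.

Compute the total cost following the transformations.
311

Step 1: Find records where category = 'sports' OR rating = 'C'
Step 2: 4 records match, summing to 186
Step 3: Original sum: 497
Step 4: Remaining sum = 497 - 186 = 311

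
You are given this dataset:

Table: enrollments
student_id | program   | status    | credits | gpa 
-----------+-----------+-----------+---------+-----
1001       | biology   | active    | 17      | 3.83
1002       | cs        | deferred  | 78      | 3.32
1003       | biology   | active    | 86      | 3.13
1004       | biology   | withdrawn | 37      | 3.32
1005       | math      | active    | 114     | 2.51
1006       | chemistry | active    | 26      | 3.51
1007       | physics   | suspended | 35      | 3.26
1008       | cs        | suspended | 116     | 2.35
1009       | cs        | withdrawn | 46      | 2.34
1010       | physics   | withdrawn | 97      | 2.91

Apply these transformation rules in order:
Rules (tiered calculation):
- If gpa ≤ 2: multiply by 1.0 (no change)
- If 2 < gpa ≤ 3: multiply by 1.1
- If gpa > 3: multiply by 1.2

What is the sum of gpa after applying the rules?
35.56

Step 1: Tier 1 (gpa ≤ 2): 0 records, sum = 0 × 1.0 = 0.0
Step 2: Tier 2 (2 < gpa ≤ 3): 4 records, sum = 10.11 × 1.1 = 11.12
Step 3: Tier 3 (gpa > 3): 6 records, sum = 20.37 × 1.2 = 24.44
Step 4: Final sum = 0.0 + 11.12 + 24.44 = 35.56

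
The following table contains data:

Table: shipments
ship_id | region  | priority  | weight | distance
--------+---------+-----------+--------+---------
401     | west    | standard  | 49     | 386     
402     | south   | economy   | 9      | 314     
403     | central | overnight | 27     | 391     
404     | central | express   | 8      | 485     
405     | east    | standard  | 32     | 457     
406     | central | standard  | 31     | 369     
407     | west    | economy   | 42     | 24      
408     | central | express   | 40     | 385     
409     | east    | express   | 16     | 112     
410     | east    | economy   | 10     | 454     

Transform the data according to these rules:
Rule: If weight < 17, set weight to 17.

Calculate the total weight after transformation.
289

Step 1: 4 records have weight < 17
Step 2: These records originally summed to 43
Step 3: After setting to minimum: 4 × 17 = 68
Step 4: Unaffected records sum: 221
Step 5: Final sum = 68 + 221 = 289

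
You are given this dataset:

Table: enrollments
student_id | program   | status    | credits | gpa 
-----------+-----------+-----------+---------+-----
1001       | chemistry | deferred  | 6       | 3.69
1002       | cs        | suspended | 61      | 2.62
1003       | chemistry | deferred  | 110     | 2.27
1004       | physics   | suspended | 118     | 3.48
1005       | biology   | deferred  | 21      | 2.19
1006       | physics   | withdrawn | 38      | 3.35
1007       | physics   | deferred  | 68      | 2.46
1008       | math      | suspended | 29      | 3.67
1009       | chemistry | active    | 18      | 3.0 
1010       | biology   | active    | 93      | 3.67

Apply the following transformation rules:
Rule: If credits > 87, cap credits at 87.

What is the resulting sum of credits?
502

Step 1: 3 records have credits > 87
Step 2: These records originally summed to 321
Step 3: After capping: 3 × 87 = 261
Step 4: Unaffected records sum: 241
Step 5: Final sum = 261 + 241 = 502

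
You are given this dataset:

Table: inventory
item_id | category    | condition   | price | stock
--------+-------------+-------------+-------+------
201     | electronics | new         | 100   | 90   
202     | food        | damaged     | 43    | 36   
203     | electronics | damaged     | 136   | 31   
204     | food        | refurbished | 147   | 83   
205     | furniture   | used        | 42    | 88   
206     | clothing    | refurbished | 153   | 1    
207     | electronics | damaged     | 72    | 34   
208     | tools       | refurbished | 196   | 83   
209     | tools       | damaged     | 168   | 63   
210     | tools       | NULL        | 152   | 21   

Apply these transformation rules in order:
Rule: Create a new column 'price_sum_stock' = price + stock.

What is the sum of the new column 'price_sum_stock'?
1739

Step 1: For each record, compute price + stock
Example calculations:
  100 + 90 = 190
  43 + 36 = 79
  136 + 31 = 167
  ...
Step 2: Sum all derived values
Step 3: Total = 1739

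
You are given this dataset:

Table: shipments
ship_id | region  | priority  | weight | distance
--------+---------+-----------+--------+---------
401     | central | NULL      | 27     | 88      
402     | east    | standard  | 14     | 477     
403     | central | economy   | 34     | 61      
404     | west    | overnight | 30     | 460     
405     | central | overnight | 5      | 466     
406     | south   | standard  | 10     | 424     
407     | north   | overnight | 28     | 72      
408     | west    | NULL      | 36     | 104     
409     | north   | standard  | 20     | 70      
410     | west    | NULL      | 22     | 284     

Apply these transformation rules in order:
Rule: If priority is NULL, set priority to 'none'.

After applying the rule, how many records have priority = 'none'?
3

Step 1: Count records where priority IS NULL
Step 2: Found 3 records with NULL priority
Step 3: These records will have priority set to 'none'
Step 4: Records already having priority = 'none': 0
Step 5: Answer: 3 + 0 = 3 records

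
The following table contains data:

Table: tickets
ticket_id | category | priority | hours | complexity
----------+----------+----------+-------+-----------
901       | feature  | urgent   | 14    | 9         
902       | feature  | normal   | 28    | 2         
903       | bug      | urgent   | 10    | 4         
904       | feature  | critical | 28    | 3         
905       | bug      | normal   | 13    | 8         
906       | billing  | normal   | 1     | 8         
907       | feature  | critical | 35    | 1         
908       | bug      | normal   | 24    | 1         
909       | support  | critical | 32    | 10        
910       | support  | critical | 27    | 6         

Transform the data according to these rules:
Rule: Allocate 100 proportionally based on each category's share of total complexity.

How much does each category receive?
billing: 15.38, bug: 25.0, feature: 28.85, support: 30.77

Step 1: Calculate total complexity = 52
Step 2: Calculate each category's proportion:
  billing: 8/52 = 15.38% → 15.38
  bug: 13/52 = 25.00% → 25.0
  feature: 15/52 = 28.85% → 28.85
  support: 16/52 = 30.77% → 30.77
Step 3: Verify: sum of allocations ≈ 100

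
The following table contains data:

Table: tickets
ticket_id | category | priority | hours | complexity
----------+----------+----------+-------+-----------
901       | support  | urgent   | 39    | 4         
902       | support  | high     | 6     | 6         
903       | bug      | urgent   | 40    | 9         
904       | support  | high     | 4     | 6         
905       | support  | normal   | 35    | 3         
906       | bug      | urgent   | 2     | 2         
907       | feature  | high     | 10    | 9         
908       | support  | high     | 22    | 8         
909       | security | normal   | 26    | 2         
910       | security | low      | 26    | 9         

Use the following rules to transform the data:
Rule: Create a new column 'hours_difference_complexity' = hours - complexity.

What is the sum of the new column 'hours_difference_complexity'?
152

Step 1: For each record, compute hours - complexity
Example calculations:
  39 - 4 = 35
  6 - 6 = 0
  40 - 9 = 31
  ...
Step 2: Sum all derived values
Step 3: Total = 152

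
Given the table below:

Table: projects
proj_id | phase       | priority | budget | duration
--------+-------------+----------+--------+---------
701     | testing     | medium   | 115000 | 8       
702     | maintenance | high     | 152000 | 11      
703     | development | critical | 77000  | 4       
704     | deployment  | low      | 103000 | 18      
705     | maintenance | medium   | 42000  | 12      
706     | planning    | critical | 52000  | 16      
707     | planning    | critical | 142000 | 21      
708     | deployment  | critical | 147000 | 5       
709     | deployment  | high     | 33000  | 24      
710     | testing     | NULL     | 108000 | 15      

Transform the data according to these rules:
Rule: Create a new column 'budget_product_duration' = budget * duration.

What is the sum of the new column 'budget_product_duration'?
12219000

Step 1: For each record, compute budget * duration
Example calculations:
  115000 * 8 = 920000
  152000 * 11 = 1672000
  77000 * 4 = 308000
  ...
Step 2: Sum all derived values
Step 3: Total = 12219000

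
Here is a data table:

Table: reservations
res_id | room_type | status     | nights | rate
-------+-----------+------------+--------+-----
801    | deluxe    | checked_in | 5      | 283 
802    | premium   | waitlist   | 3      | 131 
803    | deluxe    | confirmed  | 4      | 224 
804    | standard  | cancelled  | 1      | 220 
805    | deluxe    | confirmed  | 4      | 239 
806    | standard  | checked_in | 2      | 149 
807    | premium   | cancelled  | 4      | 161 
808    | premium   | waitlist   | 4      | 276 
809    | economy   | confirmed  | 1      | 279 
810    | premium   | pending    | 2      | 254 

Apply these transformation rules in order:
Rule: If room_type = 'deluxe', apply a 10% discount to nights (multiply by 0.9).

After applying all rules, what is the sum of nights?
28.7

Step 1: Records with room_type = 'deluxe' have total nights = 13
Step 2: Apply multiplier: 13 × 0.9 = 11.7
Step 3: Other records total: 17
Step 4: Final sum = 11.7 + 17 = 28.7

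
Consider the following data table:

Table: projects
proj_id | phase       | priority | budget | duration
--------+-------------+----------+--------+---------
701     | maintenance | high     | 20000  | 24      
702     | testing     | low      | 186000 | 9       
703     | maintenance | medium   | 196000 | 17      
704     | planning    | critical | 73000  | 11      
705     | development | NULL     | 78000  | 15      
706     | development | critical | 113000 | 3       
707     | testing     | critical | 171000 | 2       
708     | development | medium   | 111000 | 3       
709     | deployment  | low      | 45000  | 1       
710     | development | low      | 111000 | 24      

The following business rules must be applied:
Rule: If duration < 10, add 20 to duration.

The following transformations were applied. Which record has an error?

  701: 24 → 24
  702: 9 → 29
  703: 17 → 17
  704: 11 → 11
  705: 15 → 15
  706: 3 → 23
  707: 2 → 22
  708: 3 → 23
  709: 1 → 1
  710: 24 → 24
Record 709 has an error. The correct transformed value should be 21, not 1.

Step 1: Check each record against the rule
Step 2: Record 709 has duration = 1
Step 3: Since 1 < 10, the bonus should have been applied
Step 4: Correct value = 21, but claimed value = 1
Conclusion: Record 709 has the error.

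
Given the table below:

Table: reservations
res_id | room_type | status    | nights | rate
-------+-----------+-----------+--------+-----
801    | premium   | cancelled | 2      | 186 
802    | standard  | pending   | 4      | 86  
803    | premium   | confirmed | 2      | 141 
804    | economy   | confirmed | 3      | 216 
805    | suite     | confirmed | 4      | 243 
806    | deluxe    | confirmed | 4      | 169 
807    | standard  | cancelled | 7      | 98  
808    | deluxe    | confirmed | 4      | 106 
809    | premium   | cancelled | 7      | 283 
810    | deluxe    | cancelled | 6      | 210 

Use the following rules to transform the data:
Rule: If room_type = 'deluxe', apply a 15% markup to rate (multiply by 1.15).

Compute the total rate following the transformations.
1810.75

Step 1: Records with room_type = 'deluxe' have total rate = 485
Step 2: Apply multiplier: 485 × 1.15 = 557.75
Step 3: Other records total: 1253
Step 4: Final sum = 557.75 + 1253 = 1810.75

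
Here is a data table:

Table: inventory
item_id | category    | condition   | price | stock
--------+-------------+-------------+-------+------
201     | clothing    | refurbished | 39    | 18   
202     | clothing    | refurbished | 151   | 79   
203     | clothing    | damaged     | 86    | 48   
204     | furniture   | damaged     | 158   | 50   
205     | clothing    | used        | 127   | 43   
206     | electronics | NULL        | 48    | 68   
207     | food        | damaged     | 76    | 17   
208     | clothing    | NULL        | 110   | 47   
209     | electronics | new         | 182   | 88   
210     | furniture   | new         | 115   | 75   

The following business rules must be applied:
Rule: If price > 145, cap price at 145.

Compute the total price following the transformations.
1036

Step 1: 3 records have price > 145
Step 2: These records originally summed to 491
Step 3: After capping: 3 × 145 = 435
Step 4: Unaffected records sum: 601
Step 5: Final sum = 435 + 601 = 1036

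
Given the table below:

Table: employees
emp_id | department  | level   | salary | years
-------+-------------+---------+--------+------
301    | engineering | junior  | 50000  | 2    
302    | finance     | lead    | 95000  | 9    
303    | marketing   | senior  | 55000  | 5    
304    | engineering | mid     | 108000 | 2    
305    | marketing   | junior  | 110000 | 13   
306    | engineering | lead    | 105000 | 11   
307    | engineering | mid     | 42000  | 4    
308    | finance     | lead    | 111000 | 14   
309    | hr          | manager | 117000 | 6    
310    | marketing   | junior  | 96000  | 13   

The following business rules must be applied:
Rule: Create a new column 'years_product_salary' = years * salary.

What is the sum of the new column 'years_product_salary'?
7703000

Step 1: For each record, compute years * salary
Example calculations:
  2 * 50000 = 100000
  9 * 95000 = 855000
  5 * 55000 = 275000
  ...
Step 2: Sum all derived values
Step 3: Total = 7703000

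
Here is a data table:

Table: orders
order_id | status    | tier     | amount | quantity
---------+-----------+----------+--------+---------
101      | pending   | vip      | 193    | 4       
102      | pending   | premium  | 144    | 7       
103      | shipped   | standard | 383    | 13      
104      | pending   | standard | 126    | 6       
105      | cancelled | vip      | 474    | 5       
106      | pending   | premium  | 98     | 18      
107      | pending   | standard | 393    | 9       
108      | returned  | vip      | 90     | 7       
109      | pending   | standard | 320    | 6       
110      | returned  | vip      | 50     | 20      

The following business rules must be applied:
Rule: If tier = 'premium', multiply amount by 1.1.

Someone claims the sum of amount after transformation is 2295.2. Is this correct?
Yes, the result is correct.

Step 1: Calculate the correct sum after transformation
Step 2: Apply multiplier 1.1 to records where tier = 'premium'
Step 3: Correct result = 2295.2
Step 4: Claimed result = 2295.2
Step 5: 2295.2 = 2295.2 ✓
Conclusion: The claimed result is correct.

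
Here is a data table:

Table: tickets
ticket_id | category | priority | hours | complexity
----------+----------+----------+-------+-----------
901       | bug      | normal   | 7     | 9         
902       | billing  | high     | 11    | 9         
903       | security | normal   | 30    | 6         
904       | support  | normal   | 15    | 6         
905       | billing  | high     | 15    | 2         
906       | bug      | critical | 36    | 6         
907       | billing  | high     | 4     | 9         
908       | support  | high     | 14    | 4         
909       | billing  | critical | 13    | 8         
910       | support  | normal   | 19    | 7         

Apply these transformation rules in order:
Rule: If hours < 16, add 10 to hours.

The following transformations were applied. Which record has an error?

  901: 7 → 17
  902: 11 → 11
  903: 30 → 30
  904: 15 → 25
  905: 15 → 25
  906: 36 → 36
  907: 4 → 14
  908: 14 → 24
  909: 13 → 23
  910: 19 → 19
Record 902 has an error. The correct transformed value should be 21, not 11.

Step 1: Check each record against the rule
Step 2: Record 902 has hours = 11
Step 3: Since 11 < 16, the bonus should have been applied
Step 4: Correct value = 21, but claimed value = 11
Conclusion: Record 902 has the error.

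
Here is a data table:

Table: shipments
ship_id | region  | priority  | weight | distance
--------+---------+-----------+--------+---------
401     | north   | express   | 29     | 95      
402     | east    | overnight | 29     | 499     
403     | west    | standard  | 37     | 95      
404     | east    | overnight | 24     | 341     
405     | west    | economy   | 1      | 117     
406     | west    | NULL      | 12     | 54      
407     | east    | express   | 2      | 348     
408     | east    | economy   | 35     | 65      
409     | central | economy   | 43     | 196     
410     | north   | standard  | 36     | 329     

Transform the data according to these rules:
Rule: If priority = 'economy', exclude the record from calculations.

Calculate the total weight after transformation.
169

Step 1: Identify records where priority = 'economy'
Step 2: The excluded records sum to 79
Step 3: Original total weight = 248
Step 4: Remaining total = 248 - 79 = 169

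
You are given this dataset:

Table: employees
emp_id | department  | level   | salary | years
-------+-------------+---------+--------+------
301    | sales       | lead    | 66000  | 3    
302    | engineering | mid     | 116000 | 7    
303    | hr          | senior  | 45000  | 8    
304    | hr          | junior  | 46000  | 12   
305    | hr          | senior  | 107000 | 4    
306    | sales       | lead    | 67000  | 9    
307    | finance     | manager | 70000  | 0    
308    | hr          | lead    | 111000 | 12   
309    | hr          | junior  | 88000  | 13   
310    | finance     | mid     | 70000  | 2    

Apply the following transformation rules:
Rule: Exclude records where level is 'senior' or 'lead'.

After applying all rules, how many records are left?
5

Step 1: Count records to exclude
  - 2 (senior) + 3 (lead) = 5 records
Step 2: Total records: 10
Step 3: Remaining = 10 - 5 = 5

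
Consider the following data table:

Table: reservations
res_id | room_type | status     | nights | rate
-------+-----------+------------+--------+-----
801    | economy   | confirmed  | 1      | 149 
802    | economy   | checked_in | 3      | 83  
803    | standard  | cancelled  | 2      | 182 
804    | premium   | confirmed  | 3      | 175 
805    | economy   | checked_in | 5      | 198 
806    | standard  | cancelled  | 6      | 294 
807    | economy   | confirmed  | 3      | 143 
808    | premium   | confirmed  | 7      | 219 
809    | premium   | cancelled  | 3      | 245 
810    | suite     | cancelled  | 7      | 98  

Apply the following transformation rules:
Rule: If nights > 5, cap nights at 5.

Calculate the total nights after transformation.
35

Step 1: 3 records have nights > 5
Step 2: These records originally summed to 20
Step 3: After capping: 3 × 5 = 15
Step 4: Unaffected records sum: 20
Step 5: Final sum = 15 + 20 = 35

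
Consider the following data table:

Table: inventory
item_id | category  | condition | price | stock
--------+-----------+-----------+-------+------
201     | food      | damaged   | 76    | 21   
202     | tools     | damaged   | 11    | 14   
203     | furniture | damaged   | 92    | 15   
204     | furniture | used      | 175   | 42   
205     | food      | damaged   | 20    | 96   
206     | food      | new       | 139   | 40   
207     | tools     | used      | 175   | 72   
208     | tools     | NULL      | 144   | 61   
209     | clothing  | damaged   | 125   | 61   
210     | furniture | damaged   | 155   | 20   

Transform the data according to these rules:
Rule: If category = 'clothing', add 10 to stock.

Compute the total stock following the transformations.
452

Step 1: Count records where category = 'clothing': 1
Step 2: Total bonus added: 1 × 10 = 10
Step 3: Original sum of stock: 442
Step 4: Final sum = 442 + 10 = 452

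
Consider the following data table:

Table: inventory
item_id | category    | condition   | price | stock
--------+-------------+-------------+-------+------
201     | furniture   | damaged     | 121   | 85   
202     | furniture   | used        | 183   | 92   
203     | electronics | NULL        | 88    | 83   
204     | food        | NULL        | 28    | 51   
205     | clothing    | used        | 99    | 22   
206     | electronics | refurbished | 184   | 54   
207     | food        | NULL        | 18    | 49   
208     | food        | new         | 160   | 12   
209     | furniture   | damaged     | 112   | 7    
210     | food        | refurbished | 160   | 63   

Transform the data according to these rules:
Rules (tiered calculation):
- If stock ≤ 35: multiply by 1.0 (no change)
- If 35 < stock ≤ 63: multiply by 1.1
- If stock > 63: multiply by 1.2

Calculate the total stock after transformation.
591.7

Step 1: Tier 1 (stock ≤ 35): 3 records, sum = 41 × 1.0 = 41.0
Step 2: Tier 2 (35 < stock ≤ 63): 4 records, sum = 217 × 1.1 = 238.7
Step 3: Tier 3 (stock > 63): 3 records, sum = 260 × 1.2 = 312.0
Step 4: Final sum = 41.0 + 238.7 + 312.0 = 591.7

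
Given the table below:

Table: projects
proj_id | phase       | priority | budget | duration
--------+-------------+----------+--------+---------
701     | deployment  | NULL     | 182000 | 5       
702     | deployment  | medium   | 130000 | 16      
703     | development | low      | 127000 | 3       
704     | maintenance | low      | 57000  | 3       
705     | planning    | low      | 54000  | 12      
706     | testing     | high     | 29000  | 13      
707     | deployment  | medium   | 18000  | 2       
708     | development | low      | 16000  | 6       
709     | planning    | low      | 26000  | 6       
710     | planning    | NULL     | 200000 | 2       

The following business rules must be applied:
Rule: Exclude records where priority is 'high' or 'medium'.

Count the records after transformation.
7

Step 1: Count records to exclude
  - 1 (high) + 2 (medium) = 3 records
Step 2: Total records: 10
Step 3: Remaining = 10 - 3 = 7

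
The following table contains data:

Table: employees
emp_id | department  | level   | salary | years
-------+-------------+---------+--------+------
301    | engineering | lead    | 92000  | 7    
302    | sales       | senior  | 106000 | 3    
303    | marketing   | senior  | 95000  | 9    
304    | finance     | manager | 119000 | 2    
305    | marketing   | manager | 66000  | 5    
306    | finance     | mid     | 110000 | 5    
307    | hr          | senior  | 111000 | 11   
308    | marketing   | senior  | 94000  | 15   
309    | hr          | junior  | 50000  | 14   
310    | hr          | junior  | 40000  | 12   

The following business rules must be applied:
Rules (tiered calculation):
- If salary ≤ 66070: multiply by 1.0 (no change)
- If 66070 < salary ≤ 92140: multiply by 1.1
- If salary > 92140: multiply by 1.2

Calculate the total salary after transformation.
1019200.0

Step 1: Tier 1 (salary ≤ 66070): 3 records, sum = 156000 × 1.0 = 156000.0
Step 2: Tier 2 (66070 < salary ≤ 92140): 1 records, sum = 92000 × 1.1 = 101200.0
Step 3: Tier 3 (salary > 92140): 6 records, sum = 635000 × 1.2 = 762000.0
Step 4: Final sum = 156000.0 + 101200.0 + 762000.0 = 1019200.0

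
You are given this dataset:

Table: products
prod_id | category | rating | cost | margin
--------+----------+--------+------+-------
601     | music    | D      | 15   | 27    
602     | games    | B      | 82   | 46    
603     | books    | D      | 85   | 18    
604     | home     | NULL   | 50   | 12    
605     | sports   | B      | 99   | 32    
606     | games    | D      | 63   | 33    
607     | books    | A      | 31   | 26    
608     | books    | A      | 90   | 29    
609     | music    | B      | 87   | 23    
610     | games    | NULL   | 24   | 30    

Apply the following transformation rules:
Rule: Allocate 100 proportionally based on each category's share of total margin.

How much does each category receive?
books: 26.45, games: 39.49, home: 4.35, music: 18.12, sports: 11.59

Step 1: Calculate total margin = 276
Step 2: Calculate each category's proportion:
  books: 73/276 = 26.45% → 26.45
  games: 109/276 = 39.49% → 39.49
  home: 12/276 = 4.35% → 4.35
  music: 50/276 = 18.12% → 18.12
  sports: 32/276 = 11.59% → 11.59
Step 3: Verify: sum of allocations ≈ 100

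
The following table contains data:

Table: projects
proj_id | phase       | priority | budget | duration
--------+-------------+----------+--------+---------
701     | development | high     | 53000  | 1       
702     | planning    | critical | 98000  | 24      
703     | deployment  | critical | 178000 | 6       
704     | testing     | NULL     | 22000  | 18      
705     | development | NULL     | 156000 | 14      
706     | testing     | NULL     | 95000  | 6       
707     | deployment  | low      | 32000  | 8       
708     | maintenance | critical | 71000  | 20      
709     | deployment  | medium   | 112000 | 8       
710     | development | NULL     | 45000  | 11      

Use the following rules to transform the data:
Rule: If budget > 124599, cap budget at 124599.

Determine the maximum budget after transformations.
124599

Step 1: Original maximum budget = 178000
Step 2: Apply cap at 124599
Step 3: 2 records had budget > 124599 and were capped
Step 4: Maximum after transformation = 124599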